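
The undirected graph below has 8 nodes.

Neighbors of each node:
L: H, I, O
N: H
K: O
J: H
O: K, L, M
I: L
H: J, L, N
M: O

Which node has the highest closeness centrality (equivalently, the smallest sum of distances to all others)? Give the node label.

Farness (sum of distances to all others) for each node — H:13, I:17, J:19, K:19, L:11, M:19, N:19, O:13.
The smallest farness is 11, for L, so L has the highest closeness.

L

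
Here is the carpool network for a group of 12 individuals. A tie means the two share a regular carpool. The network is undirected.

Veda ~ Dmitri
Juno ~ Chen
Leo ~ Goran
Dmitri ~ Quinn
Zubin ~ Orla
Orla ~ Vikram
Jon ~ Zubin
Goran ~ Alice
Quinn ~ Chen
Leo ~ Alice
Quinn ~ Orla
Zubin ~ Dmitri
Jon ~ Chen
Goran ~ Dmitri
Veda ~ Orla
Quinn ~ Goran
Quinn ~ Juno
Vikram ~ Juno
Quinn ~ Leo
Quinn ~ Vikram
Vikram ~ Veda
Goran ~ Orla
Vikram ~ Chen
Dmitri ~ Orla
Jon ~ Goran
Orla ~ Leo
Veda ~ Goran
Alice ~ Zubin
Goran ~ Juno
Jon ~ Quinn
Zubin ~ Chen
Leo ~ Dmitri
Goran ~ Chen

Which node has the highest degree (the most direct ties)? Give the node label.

Goran

Degrees — Alice:3, Chen:6, Dmitri:6, Goran:9, Jon:4, Juno:4, Leo:5, Orla:7, Quinn:8, Veda:4, Vikram:5, Zubin:5.
The maximum is 9, attained only by Goran.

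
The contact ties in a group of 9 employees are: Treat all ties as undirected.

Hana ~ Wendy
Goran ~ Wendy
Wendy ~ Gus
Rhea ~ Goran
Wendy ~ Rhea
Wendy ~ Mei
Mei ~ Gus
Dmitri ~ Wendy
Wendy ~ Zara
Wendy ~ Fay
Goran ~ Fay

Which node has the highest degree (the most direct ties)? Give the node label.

Degrees — Dmitri:1, Fay:2, Goran:3, Gus:2, Hana:1, Mei:2, Rhea:2, Wendy:8, Zara:1.
The maximum is 8, attained only by Wendy.

Wendy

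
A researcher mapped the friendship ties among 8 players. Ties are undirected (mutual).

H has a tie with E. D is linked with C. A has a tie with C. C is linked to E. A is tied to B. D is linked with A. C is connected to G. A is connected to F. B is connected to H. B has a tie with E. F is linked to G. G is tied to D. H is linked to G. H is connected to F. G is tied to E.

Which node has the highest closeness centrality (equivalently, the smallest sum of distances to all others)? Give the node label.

Farness (sum of distances to all others) for each node — A:10, B:11, C:10, D:11, E:10, F:11, G:9, H:10.
The smallest farness is 9, for G, so G has the highest closeness.

G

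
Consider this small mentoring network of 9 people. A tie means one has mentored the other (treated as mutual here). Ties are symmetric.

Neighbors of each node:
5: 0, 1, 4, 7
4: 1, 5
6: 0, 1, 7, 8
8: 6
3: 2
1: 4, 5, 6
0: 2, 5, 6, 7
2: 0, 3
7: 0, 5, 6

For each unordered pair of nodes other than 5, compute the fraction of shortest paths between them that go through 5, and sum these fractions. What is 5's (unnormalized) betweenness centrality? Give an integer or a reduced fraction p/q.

6

Pairs whose geodesics pass through 5 — 1–0: 1/2; 1–7: 1/2; 1–2: 1/2; 1–3: 1/2; 4–0: 1; 4–7: 1; 4–2: 1; 4–3: 1.
All other pairs contribute 0.
Summing the contributions gives betweenness(5) = 6.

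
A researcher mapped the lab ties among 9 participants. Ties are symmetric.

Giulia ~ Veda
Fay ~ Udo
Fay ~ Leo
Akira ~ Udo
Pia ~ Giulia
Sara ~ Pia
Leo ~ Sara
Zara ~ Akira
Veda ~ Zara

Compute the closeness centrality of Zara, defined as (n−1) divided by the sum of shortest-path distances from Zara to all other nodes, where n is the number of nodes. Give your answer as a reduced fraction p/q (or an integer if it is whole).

2/5

Distances from Zara: Akira:1, Fay:3, Giulia:2, Leo:4, Pia:3, Sara:4, Udo:2, Veda:1. Sum = 20.
n = 9, so closeness = 8/20 = 2/5.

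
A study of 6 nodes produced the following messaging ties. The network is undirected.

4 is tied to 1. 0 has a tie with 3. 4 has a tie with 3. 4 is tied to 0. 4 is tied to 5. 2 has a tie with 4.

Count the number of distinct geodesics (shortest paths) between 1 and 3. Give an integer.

1

The shortest distance is 2, and the only length-2 path is 1–4–3. So there is exactly 1 shortest path.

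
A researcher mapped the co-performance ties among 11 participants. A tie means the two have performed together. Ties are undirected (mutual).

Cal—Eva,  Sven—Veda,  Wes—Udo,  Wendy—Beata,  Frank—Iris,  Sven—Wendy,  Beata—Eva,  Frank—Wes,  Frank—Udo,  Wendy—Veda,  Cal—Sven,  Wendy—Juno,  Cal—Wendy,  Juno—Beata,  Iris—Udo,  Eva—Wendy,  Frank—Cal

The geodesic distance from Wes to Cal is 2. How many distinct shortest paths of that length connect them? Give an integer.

The shortest distance is 2, and the only length-2 path is Wes–Frank–Cal. So there is exactly 1 shortest path.

1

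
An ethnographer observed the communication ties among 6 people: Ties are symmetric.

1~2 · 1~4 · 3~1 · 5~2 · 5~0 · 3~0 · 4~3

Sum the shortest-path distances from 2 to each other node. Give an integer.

8

Distances from 2: 0:2, 1:1, 3:2, 4:2, 5:1.
Sum = 2 + 1 + 2 + 2 + 1 = 8.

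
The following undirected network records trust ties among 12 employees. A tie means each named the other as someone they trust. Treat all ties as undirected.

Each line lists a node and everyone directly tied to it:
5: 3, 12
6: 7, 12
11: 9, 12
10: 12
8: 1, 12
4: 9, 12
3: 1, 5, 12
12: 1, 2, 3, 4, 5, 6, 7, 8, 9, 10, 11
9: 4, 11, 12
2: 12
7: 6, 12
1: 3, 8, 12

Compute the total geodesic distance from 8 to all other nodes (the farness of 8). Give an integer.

Distances from 8: 1:1, 2:2, 3:2, 4:2, 5:2, 6:2, 7:2, 9:2, 10:2, 11:2, 12:1.
Sum = 1 + 2 + 2 + 2 + 2 + 2 + 2 + 2 + 2 + 2 + 1 = 20.

20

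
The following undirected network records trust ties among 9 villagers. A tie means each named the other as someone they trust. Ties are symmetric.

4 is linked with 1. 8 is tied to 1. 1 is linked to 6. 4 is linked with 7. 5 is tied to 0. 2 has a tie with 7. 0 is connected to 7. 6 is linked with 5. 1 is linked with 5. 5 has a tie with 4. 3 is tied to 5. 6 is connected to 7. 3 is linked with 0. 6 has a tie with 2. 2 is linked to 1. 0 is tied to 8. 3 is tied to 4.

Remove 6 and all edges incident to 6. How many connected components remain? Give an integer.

1

6's neighbors (1, 2, 5, and 7) remain reachable from one another through other ties, so the rest of the network stays in one piece.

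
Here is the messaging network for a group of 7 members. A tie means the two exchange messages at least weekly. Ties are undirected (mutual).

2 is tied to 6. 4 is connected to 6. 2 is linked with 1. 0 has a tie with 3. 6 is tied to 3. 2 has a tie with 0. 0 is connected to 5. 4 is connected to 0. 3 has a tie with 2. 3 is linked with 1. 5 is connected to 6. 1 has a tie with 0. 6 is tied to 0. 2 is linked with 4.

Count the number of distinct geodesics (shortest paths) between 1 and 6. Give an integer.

The shortest distance is 2. The length-2 paths are: 1–2–6; 1–3–6; 1–0–6.
That gives 3 distinct shortest paths.

3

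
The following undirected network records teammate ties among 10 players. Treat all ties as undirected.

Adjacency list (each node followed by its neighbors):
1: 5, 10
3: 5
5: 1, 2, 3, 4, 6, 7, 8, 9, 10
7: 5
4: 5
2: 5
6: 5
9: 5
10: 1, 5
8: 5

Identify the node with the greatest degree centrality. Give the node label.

Degrees — 1:2, 2:1, 3:1, 4:1, 5:9, 6:1, 7:1, 8:1, 9:1, 10:2.
The maximum is 9, attained only by 5.

5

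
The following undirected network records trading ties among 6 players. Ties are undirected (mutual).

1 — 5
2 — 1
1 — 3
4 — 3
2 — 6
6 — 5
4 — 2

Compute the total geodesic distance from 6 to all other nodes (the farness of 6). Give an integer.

Distances from 6: 1:2, 2:1, 3:3, 4:2, 5:1.
Sum = 2 + 1 + 3 + 2 + 1 = 9.

9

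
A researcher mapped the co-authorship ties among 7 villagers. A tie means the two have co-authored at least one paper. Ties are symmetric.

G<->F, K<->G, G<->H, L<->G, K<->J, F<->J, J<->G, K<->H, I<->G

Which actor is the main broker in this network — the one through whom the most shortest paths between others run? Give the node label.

G

Unnormalized betweenness of each node: F:0, G:11, H:0, I:0, J:1/2, K:1/2, L:0.
G has the largest value, 11, making it the main broker — the node through which the most shortest paths run.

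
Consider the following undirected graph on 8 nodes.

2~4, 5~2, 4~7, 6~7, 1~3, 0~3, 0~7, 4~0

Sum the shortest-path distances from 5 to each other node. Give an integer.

22

Distances from 5: 0:3, 1:5, 2:1, 3:4, 4:2, 6:4, 7:3.
Sum = 3 + 5 + 1 + 4 + 2 + 4 + 3 = 22.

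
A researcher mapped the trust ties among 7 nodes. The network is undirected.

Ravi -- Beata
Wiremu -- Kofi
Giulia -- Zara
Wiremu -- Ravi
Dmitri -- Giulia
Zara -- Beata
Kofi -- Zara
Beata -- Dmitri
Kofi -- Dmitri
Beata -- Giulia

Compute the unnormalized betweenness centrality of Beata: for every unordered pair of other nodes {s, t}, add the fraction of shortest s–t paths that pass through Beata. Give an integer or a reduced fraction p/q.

11/3

Pairs whose geodesics pass through Beata — Giulia–Wiremu: 1/3; Giulia–Ravi: 1; Zara–Dmitri: 1/3; Zara–Ravi: 1; Dmitri–Ravi: 1.
All other pairs contribute 0.
Summing the contributions gives betweenness(Beata) = 11/3.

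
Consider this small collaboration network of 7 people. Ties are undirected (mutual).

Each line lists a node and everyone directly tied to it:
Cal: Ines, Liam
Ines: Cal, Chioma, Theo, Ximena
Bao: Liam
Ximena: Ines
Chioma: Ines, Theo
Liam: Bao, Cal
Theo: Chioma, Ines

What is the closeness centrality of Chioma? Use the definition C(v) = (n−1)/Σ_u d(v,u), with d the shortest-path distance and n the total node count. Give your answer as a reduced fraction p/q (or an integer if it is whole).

Distances from Chioma: Bao:4, Cal:2, Ines:1, Liam:3, Theo:1, Ximena:2. Sum = 13.
n = 7, so closeness = 6/13.

6/13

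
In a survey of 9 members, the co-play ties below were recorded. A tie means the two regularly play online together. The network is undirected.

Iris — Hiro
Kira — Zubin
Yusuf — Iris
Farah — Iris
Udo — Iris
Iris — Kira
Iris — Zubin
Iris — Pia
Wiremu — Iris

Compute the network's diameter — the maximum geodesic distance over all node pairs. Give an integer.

Eccentricity of each node (its greatest distance to any other): Farah:2, Hiro:2, Iris:1, Kira:2, Pia:2, Udo:2, Wiremu:2, Yusuf:2, Zubin:2.
The maximum eccentricity is 2, realized for instance by the pair Yusuf–Hiro via Yusuf – Iris – Hiro. So the diameter is 2.

2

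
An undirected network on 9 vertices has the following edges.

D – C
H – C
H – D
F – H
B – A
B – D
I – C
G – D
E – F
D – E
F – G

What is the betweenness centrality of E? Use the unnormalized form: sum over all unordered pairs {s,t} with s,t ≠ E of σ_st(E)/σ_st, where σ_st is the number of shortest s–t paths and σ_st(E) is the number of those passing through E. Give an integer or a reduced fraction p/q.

Pairs whose geodesics pass through E — A–F: 1/3; F–B: 1/3; F–D: 1/3.
All other pairs contribute 0.
Summing the contributions gives betweenness(E) = 1.

1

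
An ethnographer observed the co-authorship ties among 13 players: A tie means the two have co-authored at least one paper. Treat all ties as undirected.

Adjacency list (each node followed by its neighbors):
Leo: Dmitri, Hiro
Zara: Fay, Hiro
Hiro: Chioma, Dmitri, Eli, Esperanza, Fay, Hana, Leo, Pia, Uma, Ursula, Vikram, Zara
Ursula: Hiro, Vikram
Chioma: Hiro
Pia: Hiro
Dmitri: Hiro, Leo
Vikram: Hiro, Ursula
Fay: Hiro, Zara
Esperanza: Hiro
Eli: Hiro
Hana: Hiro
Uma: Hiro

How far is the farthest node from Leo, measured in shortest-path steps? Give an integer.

Distances from Leo: Chioma:2, Dmitri:1, Eli:2, Esperanza:2, Fay:2, Hana:2, Hiro:1, Pia:2, Uma:2, Ursula:2, Vikram:2, Zara:2.
The largest is 2 (to Zara, Eli, Hana, Pia, Vikram, Esperanza, Uma, Chioma, Fay, and Ursula), so the eccentricity of Leo is 2.

2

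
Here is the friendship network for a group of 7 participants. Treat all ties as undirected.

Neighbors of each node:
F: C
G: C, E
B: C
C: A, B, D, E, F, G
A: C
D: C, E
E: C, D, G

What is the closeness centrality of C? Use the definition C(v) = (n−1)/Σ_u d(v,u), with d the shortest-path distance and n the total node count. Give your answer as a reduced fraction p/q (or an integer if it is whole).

1

Distances from C: A:1, B:1, D:1, E:1, F:1, G:1. Sum = 6.
n = 7, so closeness = 6/6 = 1.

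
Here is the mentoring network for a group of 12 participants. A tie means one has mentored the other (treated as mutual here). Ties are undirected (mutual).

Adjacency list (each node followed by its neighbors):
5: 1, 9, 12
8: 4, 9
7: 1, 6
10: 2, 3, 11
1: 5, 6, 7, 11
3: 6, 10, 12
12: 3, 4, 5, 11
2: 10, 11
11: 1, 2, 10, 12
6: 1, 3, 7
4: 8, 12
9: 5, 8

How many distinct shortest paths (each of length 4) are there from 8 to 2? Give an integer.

The shortest distance is 4, and the only length-4 path is 8–4–12–11–2. So there is exactly 1 shortest path.

1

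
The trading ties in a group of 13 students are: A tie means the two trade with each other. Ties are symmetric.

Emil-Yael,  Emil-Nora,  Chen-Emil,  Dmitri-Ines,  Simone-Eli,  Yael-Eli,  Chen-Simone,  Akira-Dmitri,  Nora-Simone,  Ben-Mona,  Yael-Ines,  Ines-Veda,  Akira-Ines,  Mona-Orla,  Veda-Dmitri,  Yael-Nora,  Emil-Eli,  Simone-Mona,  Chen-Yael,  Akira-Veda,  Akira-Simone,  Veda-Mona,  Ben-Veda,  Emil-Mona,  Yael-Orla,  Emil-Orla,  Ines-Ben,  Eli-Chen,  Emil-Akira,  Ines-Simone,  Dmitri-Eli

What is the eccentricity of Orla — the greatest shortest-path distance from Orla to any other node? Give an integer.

Distances from Orla: Akira:2, Ben:2, Chen:2, Dmitri:3, Eli:2, Emil:1, Ines:2, Mona:1, Nora:2, Simone:2, Veda:2, Yael:1.
The largest is 3 (to Dmitri), so the eccentricity of Orla is 3.

3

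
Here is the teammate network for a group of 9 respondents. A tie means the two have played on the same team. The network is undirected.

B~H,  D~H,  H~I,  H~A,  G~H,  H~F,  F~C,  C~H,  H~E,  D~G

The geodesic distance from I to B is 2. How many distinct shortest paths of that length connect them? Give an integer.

1

The shortest distance is 2, and the only length-2 path is I–H–B. So there is exactly 1 shortest path.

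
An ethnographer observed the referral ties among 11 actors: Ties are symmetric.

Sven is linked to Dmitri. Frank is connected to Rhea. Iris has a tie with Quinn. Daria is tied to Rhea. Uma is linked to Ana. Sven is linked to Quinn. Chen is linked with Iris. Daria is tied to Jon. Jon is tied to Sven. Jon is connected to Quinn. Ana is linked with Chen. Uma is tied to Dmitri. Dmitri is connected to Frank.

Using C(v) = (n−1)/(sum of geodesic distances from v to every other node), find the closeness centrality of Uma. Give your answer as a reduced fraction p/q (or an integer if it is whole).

5/12

Distances from Uma: Ana:1, Chen:2, Daria:4, Dmitri:1, Frank:2, Iris:3, Jon:3, Quinn:3, Rhea:3, Sven:2. Sum = 24.
n = 11, so closeness = 10/24 = 5/12.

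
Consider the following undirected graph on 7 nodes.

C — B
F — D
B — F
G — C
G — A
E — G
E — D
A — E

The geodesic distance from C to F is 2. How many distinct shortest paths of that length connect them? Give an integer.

The shortest distance is 2, and the only length-2 path is C–B–F. So there is exactly 1 shortest path.

1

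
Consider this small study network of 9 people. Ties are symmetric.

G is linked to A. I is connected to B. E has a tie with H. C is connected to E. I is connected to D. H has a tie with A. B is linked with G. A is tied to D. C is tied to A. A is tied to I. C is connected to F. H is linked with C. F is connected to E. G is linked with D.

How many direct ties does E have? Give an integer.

E is directly tied to C, F, and H. That is 3 neighbors, so the degree of E is 3.

3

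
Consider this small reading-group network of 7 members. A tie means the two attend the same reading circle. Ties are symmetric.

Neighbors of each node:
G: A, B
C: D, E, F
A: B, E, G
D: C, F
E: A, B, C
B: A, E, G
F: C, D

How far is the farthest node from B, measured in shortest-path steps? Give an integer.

Distances from B: A:1, C:2, D:3, E:1, F:3, G:1.
The largest is 3 (to F and D), so the eccentricity of B is 3.

3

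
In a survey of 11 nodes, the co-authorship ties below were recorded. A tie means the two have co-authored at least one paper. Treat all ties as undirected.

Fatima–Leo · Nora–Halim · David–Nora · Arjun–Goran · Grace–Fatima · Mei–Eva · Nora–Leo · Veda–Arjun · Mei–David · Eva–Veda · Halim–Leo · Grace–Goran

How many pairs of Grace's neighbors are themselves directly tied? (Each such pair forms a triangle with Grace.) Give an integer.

0

Grace's neighbors are Fatima and Goran, but none of them are tied to each other, so no triangle contains Grace.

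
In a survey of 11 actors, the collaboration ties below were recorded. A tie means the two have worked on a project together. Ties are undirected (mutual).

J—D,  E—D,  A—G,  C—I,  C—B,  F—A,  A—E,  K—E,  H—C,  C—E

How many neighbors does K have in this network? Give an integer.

1

K is directly tied to E. That is 1 neighbor, so the degree of K is 1.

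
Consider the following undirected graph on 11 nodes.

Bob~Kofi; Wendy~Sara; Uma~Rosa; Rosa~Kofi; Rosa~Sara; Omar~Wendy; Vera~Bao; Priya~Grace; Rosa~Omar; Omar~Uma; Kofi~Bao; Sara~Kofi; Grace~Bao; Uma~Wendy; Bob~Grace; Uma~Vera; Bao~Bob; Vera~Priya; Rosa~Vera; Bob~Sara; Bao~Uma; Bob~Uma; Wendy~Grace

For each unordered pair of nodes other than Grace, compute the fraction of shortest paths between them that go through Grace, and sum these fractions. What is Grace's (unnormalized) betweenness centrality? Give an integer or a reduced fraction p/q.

Pairs whose geodesics pass through Grace — Bob–Wendy: 1/3; Bob–Priya: 1; Kofi–Priya: 2/4; Wendy–Priya: 1; Wendy–Bao: 1/2; Priya–Omar: 1/3; Priya–Sara: 2/3; Priya–Bao: 1/2.
All other pairs contribute 0.
Summing the contributions gives betweenness(Grace) = 29/6.

29/6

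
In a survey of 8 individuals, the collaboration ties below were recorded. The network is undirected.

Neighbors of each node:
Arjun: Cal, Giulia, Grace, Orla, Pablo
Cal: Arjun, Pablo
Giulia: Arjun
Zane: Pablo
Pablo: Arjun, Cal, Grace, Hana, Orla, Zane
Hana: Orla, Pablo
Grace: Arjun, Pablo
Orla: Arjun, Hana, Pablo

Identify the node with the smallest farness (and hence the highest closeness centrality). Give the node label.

Pablo

Farness (sum of distances to all others) for each node — Arjun:9, Cal:12, Giulia:15, Grace:12, Hana:13, Orla:11, Pablo:8, Zane:14.
The smallest farness is 8, for Pablo, so Pablo has the highest closeness.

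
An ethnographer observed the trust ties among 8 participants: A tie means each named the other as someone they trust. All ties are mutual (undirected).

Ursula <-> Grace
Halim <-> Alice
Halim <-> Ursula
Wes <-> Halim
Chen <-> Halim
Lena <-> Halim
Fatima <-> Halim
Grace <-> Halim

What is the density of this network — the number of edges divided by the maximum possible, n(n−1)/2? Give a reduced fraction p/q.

There are 8 edges and 8 nodes, so the maximum possible is C(8,2) = 28.
Density = 8/28 = 2/7.

2/7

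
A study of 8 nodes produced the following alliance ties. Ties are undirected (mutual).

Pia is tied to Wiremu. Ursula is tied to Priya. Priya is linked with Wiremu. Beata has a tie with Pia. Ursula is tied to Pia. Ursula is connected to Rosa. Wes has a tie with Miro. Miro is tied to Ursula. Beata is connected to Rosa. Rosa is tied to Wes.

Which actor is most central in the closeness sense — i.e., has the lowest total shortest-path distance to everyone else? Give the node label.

Farness (sum of distances to all others) for each node — Beata:14, Miro:14, Pia:12, Priya:14, Rosa:12, Ursula:10, Wes:16, Wiremu:16.
The smallest farness is 10, for Ursula, so Ursula has the highest closeness.

Ursula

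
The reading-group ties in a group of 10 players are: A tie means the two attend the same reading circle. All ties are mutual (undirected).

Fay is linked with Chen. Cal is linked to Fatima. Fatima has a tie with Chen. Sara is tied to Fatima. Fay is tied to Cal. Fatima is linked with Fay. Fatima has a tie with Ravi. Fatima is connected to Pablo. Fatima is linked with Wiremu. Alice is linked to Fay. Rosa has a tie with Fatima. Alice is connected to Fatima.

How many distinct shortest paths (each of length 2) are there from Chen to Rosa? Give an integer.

The shortest distance is 2, and the only length-2 path is Chen–Fatima–Rosa. So there is exactly 1 shortest path.

1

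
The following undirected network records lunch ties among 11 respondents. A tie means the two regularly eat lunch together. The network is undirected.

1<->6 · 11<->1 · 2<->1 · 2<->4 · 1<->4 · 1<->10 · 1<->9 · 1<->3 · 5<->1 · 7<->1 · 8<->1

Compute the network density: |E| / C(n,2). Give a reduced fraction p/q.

There are 11 edges and 11 nodes, so the maximum possible is C(11,2) = 55.
Density = 11/55 = 1/5.

1/5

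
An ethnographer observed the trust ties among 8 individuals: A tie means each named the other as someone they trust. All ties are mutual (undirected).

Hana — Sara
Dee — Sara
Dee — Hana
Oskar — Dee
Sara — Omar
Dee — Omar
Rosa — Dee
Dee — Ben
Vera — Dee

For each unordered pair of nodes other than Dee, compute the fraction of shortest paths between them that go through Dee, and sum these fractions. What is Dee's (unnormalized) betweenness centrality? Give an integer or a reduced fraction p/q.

Pairs whose geodesics pass through Dee — Oskar–Sara: 1; Oskar–Hana: 1; Oskar–Omar: 1; Oskar–Rosa: 1; Oskar–Ben: 1; Oskar–Vera: 1; Sara–Rosa: 1; Sara–Ben: 1; Sara–Vera: 1; Hana–Omar: 1/2; Hana–Rosa: 1; Hana–Ben: 1; Hana–Vera: 1; Omar–Rosa: 1 … (+5 more pairs).
All other pairs contribute 0.
Summing the contributions gives betweenness(Dee) = 37/2.

37/2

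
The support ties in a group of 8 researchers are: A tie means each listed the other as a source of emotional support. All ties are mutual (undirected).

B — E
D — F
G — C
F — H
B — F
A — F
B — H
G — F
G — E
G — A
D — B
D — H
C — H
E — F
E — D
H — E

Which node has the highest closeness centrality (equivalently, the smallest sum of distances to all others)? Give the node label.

Farness (sum of distances to all others) for each node — A:12, B:10, C:12, D:10, E:9, F:8, G:10, H:9.
The smallest farness is 8, for F, so F has the highest closeness.

F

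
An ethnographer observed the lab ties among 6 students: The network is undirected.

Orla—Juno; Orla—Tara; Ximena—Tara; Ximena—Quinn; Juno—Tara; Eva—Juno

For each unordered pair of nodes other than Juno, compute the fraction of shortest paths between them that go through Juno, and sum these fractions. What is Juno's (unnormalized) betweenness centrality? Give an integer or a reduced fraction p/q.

4

Pairs whose geodesics pass through Juno — Tara–Eva: 1; Ximena–Eva: 1; Eva–Quinn: 1; Eva–Orla: 1.
All other pairs contribute 0.
Summing the contributions gives betweenness(Juno) = 4.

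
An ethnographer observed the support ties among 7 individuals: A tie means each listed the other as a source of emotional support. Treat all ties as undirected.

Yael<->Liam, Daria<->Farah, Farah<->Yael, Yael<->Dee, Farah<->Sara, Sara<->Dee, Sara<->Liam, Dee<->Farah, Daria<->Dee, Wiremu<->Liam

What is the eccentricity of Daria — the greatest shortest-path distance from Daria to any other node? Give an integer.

4

Distances from Daria: Dee:1, Farah:1, Liam:3, Sara:2, Wiremu:4, Yael:2.
The largest is 4 (to Wiremu), so the eccentricity of Daria is 4.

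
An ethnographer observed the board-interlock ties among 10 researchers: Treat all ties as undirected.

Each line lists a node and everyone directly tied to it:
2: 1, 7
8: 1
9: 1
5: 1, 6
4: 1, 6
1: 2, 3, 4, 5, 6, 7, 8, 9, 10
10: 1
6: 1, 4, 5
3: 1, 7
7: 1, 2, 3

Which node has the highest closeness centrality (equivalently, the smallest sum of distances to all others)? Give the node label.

1

Farness (sum of distances to all others) for each node — 1:9, 2:16, 3:16, 4:16, 5:16, 6:15, 7:15, 8:17, 9:17, 10:17.
The smallest farness is 9, for 1, so 1 has the highest closeness.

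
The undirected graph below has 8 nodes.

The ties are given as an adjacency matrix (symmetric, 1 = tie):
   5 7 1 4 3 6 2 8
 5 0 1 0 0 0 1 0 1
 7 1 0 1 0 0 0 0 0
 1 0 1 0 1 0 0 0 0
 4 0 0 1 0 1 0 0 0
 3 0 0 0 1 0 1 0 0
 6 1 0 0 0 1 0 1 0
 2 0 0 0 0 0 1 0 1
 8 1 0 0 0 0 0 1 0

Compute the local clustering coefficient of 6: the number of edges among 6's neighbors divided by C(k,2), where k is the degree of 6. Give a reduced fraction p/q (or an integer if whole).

6's neighbors: 2, 3, and 5 (k = 3).
Possible neighbor pairs: C(3,2) = 3. Edges among them: none → e = 0.
Clustering(6) = 0/3 = 0.

0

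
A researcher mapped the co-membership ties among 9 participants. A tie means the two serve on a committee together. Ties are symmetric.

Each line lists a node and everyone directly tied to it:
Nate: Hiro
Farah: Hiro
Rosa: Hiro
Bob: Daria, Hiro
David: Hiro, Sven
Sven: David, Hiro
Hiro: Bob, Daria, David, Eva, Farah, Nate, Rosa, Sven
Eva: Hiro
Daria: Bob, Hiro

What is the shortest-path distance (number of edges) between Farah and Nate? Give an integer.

One shortest route is Farah – Hiro – Nate, which uses 2 edges, and Farah and Nate are not directly tied, so nothing shorter exists. So d(Farah,Nate) = 2.

2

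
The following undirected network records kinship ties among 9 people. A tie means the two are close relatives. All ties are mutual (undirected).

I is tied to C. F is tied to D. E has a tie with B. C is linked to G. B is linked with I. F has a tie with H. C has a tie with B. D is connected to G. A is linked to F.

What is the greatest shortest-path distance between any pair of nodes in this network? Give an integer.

Eccentricity of each node (its greatest distance to any other): A:6, B:5, C:4, D:4, E:6, F:5, G:3, H:6, I:5.
The maximum eccentricity is 6, realized for instance by the pair A–E via A – F – D – G – C – B – E. So the diameter is 6.

6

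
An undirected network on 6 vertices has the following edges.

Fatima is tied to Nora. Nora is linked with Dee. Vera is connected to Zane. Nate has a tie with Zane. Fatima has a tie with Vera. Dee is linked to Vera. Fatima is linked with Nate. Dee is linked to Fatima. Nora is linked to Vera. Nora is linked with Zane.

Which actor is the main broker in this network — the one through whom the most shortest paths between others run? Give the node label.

Unnormalized betweenness of each node: Dee:0, Fatima:2, Nate:1/3, Nora:5/6, Vera:5/6, Zane:1.
Fatima has the largest value, 2, making it the main broker — the node through which the most shortest paths run.

Fatima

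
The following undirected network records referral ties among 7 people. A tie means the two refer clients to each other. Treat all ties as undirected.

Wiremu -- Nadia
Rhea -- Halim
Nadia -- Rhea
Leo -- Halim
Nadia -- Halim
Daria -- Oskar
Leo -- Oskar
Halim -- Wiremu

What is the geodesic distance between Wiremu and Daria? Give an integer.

One shortest route is Wiremu – Halim – Leo – Oskar – Daria, which uses 4 edges, and at distance 3 from Wiremu we only reach {Oskar}, which does not include Daria. So d(Wiremu,Daria) = 4.

4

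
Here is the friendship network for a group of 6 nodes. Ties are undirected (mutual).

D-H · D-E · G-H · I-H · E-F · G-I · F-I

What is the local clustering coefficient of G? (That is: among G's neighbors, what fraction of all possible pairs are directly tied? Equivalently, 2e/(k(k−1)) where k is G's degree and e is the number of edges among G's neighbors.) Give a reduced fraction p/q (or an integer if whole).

G's neighbors: H and I (k = 2).
Possible neighbor pairs: C(2,2) = 1. Edges among them: H–I → e = 1.
Clustering(G) = 1/1.

1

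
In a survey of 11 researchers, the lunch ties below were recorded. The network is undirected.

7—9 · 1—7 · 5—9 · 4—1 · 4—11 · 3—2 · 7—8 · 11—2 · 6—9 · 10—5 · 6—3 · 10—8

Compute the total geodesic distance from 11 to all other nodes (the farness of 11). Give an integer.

30

Distances from 11: 1:2, 2:1, 3:2, 4:1, 5:5, 6:3, 7:3, 8:4, 9:4, 10:5.
Sum = 2 + 1 + 2 + 1 + 5 + 3 + 3 + 4 + 4 + 5 = 30.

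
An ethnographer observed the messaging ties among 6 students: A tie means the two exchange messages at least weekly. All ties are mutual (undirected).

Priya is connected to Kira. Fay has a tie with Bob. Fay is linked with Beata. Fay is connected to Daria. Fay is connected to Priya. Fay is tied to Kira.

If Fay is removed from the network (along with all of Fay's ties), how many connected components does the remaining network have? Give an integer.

4

Without Fay, the remaining ties split the others into: {Kira, Priya}; {Bob}; {Daria}; {Beata}.
That's 4 separate components.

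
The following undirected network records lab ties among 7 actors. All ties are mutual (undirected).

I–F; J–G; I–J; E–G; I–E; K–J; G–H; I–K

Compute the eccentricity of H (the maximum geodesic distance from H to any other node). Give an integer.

Distances from H: E:2, F:4, G:1, I:3, J:2, K:3.
The largest is 4 (to F), so the eccentricity of H is 4.

4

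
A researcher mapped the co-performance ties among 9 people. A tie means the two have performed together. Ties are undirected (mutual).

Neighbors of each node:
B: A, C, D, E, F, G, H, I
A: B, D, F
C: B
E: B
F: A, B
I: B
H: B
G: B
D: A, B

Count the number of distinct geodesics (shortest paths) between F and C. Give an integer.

1

The shortest distance is 2, and the only length-2 path is F–B–C. So there is exactly 1 shortest path.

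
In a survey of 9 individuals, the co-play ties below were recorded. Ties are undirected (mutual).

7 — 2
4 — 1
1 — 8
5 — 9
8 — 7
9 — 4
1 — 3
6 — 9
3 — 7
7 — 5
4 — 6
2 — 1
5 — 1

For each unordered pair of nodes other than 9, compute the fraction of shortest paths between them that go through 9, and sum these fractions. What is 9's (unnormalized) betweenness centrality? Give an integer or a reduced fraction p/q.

Pairs whose geodesics pass through 9 — 5–4: 1/2; 5–6: 1; 7–4: 1/5; 7–6: 1.
All other pairs contribute 0.
Summing the contributions gives betweenness(9) = 27/10.

27/10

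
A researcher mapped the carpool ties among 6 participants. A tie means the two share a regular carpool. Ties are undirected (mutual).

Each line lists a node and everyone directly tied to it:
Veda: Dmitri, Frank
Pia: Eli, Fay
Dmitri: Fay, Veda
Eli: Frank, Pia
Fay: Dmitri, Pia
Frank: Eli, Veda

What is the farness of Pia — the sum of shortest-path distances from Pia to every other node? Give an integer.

Distances from Pia: Dmitri:2, Eli:1, Fay:1, Frank:2, Veda:3.
Sum = 2 + 1 + 1 + 2 + 3 = 9.

9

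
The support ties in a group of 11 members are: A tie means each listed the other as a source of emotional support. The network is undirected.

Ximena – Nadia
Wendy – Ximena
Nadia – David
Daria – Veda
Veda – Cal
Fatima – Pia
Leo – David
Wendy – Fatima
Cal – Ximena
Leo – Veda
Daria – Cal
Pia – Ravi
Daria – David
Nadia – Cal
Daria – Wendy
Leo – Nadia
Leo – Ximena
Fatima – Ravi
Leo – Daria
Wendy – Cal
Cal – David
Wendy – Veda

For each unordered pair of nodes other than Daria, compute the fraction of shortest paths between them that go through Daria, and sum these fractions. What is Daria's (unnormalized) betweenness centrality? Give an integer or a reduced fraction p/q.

58/15

Pairs whose geodesics pass through Daria — Ravi–Leo: 1/3; Ravi–David: 1/2; Fatima–Leo: 1/3; Fatima–David: 1/2; Pia–Leo: 1/3; Pia–David: 1/2; Veda–David: 1/3; Leo–Wendy: 1/3; Leo–Cal: 1/5; Wendy–David: 1/2.
All other pairs contribute 0.
Summing the contributions gives betweenness(Daria) = 58/15.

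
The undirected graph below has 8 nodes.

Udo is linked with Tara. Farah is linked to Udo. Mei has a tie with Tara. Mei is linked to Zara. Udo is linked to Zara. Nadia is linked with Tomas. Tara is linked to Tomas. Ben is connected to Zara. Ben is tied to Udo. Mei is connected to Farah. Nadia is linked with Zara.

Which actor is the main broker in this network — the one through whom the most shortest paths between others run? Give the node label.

Unnormalized betweenness of each node: Ben:0, Farah:1/3, Mei:5/2, Nadia:3/2, Tara:23/6, Tomas:1, Udo:5, Zara:35/6.
Zara has the largest value, 35/6, making it the main broker — the node through which the most shortest paths run.

Zara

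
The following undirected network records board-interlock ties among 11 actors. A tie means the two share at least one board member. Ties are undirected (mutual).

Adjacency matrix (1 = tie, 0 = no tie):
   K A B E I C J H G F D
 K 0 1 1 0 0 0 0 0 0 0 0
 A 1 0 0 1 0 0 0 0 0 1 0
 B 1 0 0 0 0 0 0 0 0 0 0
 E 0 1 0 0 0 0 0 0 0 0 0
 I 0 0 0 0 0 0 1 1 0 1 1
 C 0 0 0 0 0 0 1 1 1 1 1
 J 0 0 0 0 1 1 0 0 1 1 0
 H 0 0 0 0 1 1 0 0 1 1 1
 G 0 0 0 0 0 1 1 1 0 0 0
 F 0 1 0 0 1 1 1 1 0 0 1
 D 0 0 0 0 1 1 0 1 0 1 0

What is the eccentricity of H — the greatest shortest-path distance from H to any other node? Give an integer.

4

Distances from H: A:2, B:4, C:1, D:1, E:3, F:1, G:1, I:1, J:2, K:3.
The largest is 4 (to B), so the eccentricity of H is 4.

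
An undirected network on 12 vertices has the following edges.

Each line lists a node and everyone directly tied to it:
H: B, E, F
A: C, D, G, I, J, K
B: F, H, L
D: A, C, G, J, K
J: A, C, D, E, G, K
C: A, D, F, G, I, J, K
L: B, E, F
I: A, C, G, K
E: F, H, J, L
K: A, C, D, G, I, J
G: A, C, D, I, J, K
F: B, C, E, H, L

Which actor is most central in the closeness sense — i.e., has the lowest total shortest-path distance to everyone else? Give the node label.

Farness (sum of distances to all others) for each node — A:19, B:25, C:15, D:20, E:19, F:17, G:19, H:24, I:22, J:17, K:19, L:24.
The smallest farness is 15, for C, so C has the highest closeness.

C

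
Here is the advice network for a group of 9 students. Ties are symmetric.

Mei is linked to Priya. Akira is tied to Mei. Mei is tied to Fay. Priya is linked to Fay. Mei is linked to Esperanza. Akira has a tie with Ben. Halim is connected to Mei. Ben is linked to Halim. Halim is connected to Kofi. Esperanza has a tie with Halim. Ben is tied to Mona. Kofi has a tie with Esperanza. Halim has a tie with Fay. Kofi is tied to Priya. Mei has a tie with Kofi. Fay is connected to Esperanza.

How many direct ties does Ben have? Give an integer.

Ben is directly tied to Akira, Halim, and Mona. That is 3 neighbors, so the degree of Ben is 3.

3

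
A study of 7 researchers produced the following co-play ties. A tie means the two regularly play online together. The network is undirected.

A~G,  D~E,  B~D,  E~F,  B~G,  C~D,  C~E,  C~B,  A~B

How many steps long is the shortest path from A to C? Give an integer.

2

One shortest route is A – B – C, which uses 2 edges, and A and C are not directly tied, so nothing shorter exists. So d(A,C) = 2.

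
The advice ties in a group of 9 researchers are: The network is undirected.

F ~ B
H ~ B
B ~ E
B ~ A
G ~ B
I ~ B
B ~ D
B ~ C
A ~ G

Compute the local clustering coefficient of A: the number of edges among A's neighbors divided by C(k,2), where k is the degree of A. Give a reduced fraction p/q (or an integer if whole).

A's neighbors: B and G (k = 2).
Possible neighbor pairs: C(2,2) = 1. Edges among them: B–G → e = 1.
Clustering(A) = 1/1.

1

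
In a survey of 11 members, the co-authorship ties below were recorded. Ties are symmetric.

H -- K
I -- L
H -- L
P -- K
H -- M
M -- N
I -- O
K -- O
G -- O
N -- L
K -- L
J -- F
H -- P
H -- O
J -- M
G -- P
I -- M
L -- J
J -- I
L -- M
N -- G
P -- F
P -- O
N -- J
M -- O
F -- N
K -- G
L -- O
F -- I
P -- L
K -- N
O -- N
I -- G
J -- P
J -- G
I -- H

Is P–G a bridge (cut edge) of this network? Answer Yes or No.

Even without that edge, P still reaches G via P – J – G, so the network stays connected. Not a bridge.

No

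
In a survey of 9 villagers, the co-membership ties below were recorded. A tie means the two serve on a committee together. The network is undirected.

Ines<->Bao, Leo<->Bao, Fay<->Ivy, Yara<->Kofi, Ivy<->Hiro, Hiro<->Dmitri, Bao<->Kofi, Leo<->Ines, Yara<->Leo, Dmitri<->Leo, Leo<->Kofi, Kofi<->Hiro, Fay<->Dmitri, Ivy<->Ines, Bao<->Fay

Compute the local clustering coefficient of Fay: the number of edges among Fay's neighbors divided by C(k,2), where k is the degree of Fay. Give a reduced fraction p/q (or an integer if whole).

0

Fay's neighbors: Bao, Dmitri, and Ivy (k = 3).
Possible neighbor pairs: C(3,2) = 3. Edges among them: none → e = 0.
Clustering(Fay) = 0/3 = 0.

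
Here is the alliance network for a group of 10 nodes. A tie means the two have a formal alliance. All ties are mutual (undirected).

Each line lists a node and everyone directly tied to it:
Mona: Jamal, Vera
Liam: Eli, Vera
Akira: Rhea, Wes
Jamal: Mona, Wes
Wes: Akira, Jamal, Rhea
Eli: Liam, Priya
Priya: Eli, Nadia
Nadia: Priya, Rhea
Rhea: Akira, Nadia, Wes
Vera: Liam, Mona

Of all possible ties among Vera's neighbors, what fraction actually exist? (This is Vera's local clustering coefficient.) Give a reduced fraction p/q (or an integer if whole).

Vera's neighbors: Liam and Mona (k = 2).
Possible neighbor pairs: C(2,2) = 1. Edges among them: none → e = 0.
Clustering(Vera) = 0/1.

0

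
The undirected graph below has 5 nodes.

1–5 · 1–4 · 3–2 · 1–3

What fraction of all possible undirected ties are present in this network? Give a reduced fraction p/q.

2/5

There are 4 edges and 5 nodes, so the maximum possible is C(5,2) = 10.
Density = 4/10 = 2/5.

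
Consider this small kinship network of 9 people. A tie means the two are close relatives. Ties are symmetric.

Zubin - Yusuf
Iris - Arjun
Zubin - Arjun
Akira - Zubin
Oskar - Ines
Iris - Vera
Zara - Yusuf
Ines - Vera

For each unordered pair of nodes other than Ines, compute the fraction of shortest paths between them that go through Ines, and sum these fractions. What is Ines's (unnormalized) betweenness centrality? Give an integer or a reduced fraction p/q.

Pairs whose geodesics pass through Ines — Zara–Oskar: 1; Zubin–Oskar: 1; Oskar–Akira: 1; Oskar–Arjun: 1; Oskar–Vera: 1; Oskar–Iris: 1; Oskar–Yusuf: 1.
All other pairs contribute 0.
Summing the contributions gives betweenness(Ines) = 7.

7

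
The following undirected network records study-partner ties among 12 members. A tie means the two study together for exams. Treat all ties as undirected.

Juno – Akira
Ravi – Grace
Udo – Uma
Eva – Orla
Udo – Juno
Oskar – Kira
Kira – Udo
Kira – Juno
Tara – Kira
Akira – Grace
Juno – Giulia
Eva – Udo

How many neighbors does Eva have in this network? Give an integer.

Eva is directly tied to Orla and Udo. That is 2 neighbors, so the degree of Eva is 2.

2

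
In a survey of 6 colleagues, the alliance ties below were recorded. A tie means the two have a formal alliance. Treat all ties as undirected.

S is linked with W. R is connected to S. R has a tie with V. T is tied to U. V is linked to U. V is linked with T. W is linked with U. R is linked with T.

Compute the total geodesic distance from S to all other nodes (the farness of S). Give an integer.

8

Distances from S: R:1, T:2, U:2, V:2, W:1.
Sum = 1 + 2 + 2 + 2 + 1 = 8.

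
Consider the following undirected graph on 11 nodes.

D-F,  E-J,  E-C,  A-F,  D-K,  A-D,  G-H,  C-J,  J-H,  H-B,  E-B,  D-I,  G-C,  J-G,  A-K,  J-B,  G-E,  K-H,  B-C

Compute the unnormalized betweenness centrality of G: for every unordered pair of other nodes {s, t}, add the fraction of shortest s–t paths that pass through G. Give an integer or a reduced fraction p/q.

4

Pairs whose geodesics pass through G — H–C: 1/3; H–E: 1/3; C–F: 2/6; C–D: 1/3; C–A: 1/3; C–I: 1/3; C–K: 1/3; E–F: 2/6; E–D: 1/3; E–A: 1/3; E–I: 1/3; E–K: 1/3.
All other pairs contribute 0.
Summing the contributions gives betweenness(G) = 4.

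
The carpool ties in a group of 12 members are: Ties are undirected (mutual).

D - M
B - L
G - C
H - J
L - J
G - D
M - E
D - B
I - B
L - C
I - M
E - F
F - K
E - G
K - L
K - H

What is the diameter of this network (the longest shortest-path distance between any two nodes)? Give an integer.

4

Eccentricity of each node (its greatest distance to any other): B:3, C:3, D:4, E:4, F:3, G:4, H:4, I:4, J:4, K:3, L:3, M:4.
The maximum eccentricity is 4, realized for instance by the pair M–J via M – I – B – L – J. So the diameter is 4.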